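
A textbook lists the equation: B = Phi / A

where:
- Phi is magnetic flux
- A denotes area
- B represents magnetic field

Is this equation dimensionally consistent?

Yes

Phi (magnetic flux) has dimensions [I^-1 L^2 M T^-2].
A (area) has dimensions [L^2].
B (magnetic field) has dimensions [I^-1 M T^-2].

Left side: [I^-1 M T^-2]
Right side: [I^-1 M T^-2]

Both sides have the same dimensions, so the equation is dimensionally consistent.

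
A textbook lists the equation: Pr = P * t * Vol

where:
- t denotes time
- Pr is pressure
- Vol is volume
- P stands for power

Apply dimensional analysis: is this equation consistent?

No

t (time) has dimensions [T].
Pr (pressure) has dimensions [L^-1 M T^-2].
Vol (volume) has dimensions [L^3].
P (power) has dimensions [L^2 M T^-3].

Left side: [L^-1 M T^-2]
Right side: [L^5 M T^-2]

The two sides have different dimensions, so the equation is NOT dimensionally consistent.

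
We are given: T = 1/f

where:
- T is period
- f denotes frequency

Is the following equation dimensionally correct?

Yes

T (period) has dimensions [T].
f (frequency) has dimensions [T^-1].

Left side: [T]
Right side: [T]

Both sides have the same dimensions, so the equation is dimensionally consistent.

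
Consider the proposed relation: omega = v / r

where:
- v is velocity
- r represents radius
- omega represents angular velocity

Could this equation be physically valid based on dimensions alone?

Yes

v (velocity) has dimensions [L T^-1].
r (radius) has dimensions [L].
omega (angular velocity) has dimensions [T^-1].

Left side: [T^-1]
Right side: [T^-1]

Both sides have the same dimensions, so the equation is dimensionally consistent.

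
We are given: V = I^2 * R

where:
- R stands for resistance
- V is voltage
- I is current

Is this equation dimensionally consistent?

No

R (resistance) has dimensions [I^-2 L^2 M T^-3].
V (voltage) has dimensions [I^-1 L^2 M T^-3].
I (current) has dimensions [I].

Left side: [I^-1 L^2 M T^-3]
Right side: [L^2 M T^-3]

The two sides have different dimensions, so the equation is NOT dimensionally consistent.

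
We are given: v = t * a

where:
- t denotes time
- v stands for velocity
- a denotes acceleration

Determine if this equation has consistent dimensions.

Yes

t (time) has dimensions [T].
v (velocity) has dimensions [L T^-1].
a (acceleration) has dimensions [L T^-2].

Left side: [L T^-1]
Right side: [L T^-1]

Both sides have the same dimensions, so the equation is dimensionally consistent.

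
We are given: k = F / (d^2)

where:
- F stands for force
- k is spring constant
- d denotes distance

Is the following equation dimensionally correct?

No

F (force) has dimensions [L M T^-2].
k (spring constant) has dimensions [M T^-2].
d (distance) has dimensions [L].

Left side: [M T^-2]
Right side: [L^-1 M T^-2]

The two sides have different dimensions, so the equation is NOT dimensionally consistent.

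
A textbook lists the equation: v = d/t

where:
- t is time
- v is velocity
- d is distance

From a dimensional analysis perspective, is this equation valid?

Yes

t (time) has dimensions [T].
v (velocity) has dimensions [L T^-1].
d (distance) has dimensions [L].

Left side: [L T^-1]
Right side: [L T^-1]

Both sides have the same dimensions, so the equation is dimensionally consistent.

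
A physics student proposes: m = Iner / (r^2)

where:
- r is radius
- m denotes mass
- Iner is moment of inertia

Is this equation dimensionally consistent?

Yes

r (radius) has dimensions [L].
m (mass) has dimensions [M].
Iner (moment of inertia) has dimensions [L^2 M].

Left side: [M]
Right side: [M]

Both sides have the same dimensions, so the equation is dimensionally consistent.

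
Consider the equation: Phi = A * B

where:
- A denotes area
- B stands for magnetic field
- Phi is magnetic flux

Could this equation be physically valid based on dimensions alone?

Yes

A (area) has dimensions [L^2].
B (magnetic field) has dimensions [I^-1 M T^-2].
Phi (magnetic flux) has dimensions [I^-1 L^2 M T^-2].

Left side: [I^-1 L^2 M T^-2]
Right side: [I^-1 L^2 M T^-2]

Both sides have the same dimensions, so the equation is dimensionally consistent.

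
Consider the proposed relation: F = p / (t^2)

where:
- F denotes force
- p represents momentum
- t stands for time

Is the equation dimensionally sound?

No

F (force) has dimensions [L M T^-2].
p (momentum) has dimensions [L M T^-1].
t (time) has dimensions [T].

Left side: [L M T^-2]
Right side: [L M T^-3]

The two sides have different dimensions, so the equation is NOT dimensionally consistent.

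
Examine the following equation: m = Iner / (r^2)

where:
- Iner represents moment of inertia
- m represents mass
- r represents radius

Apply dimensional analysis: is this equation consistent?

Yes

Iner (moment of inertia) has dimensions [L^2 M].
m (mass) has dimensions [M].
r (radius) has dimensions [L].

Left side: [M]
Right side: [M]

Both sides have the same dimensions, so the equation is dimensionally consistent.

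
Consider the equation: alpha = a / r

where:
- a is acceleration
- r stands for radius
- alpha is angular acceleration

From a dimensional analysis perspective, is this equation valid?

Yes

a (acceleration) has dimensions [L T^-2].
r (radius) has dimensions [L].
alpha (angular acceleration) has dimensions [T^-2].

Left side: [T^-2]
Right side: [T^-2]

Both sides have the same dimensions, so the equation is dimensionally consistent.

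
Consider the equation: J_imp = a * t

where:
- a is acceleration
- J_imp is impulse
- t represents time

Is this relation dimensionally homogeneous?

No

a (acceleration) has dimensions [L T^-2].
J_imp (impulse) has dimensions [L M T^-1].
t (time) has dimensions [T].

Left side: [L M T^-1]
Right side: [L T^-1]

The two sides have different dimensions, so the equation is NOT dimensionally consistent.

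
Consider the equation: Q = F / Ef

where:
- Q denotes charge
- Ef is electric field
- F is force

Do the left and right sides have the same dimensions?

Yes

Q (charge) has dimensions [I T].
Ef (electric field) has dimensions [I^-1 L M T^-3].
F (force) has dimensions [L M T^-2].

Left side: [I T]
Right side: [I T]

Both sides have the same dimensions, so the equation is dimensionally consistent.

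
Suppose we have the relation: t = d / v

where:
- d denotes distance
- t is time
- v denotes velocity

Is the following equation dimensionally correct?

Yes

d (distance) has dimensions [L].
t (time) has dimensions [T].
v (velocity) has dimensions [L T^-1].

Left side: [T]
Right side: [T]

Both sides have the same dimensions, so the equation is dimensionally consistent.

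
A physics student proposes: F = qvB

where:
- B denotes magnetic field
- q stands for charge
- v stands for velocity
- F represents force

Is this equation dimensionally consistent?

Yes

B (magnetic field) has dimensions [I^-1 M T^-2].
q (charge) has dimensions [I T].
v (velocity) has dimensions [L T^-1].
F (force) has dimensions [L M T^-2].

Left side: [L M T^-2]
Right side: [L M T^-2]

Both sides have the same dimensions, so the equation is dimensionally consistent.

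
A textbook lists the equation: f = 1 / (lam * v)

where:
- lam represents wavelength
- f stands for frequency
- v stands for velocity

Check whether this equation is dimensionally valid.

No

lam (wavelength) has dimensions [L].
f (frequency) has dimensions [T^-1].
v (velocity) has dimensions [L T^-1].

Left side: [T^-1]
Right side: [L^-2 T]

The two sides have different dimensions, so the equation is NOT dimensionally consistent.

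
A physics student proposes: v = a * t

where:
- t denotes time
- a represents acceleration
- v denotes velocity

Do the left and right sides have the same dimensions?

Yes

t (time) has dimensions [T].
a (acceleration) has dimensions [L T^-2].
v (velocity) has dimensions [L T^-1].

Left side: [L T^-1]
Right side: [L T^-1]

Both sides have the same dimensions, so the equation is dimensionally consistent.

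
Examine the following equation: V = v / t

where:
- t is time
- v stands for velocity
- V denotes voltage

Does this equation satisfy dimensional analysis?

No

t (time) has dimensions [T].
v (velocity) has dimensions [L T^-1].
V (voltage) has dimensions [I^-1 L^2 M T^-3].

Left side: [I^-1 L^2 M T^-3]
Right side: [L T^-2]

The two sides have different dimensions, so the equation is NOT dimensionally consistent.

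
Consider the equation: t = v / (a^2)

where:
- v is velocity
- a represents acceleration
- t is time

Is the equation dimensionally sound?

No

v (velocity) has dimensions [L T^-1].
a (acceleration) has dimensions [L T^-2].
t (time) has dimensions [T].

Left side: [T]
Right side: [L^-1 T^3]

The two sides have different dimensions, so the equation is NOT dimensionally consistent.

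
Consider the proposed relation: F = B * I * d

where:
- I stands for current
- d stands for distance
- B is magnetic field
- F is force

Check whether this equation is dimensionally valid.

Yes

I (current) has dimensions [I].
d (distance) has dimensions [L].
B (magnetic field) has dimensions [I^-1 M T^-2].
F (force) has dimensions [L M T^-2].

Left side: [L M T^-2]
Right side: [L M T^-2]

Both sides have the same dimensions, so the equation is dimensionally consistent.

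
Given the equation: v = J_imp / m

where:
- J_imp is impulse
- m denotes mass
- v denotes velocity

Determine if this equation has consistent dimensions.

Yes

J_imp (impulse) has dimensions [L M T^-1].
m (mass) has dimensions [M].
v (velocity) has dimensions [L T^-1].

Left side: [L T^-1]
Right side: [L T^-1]

Both sides have the same dimensions, so the equation is dimensionally consistent.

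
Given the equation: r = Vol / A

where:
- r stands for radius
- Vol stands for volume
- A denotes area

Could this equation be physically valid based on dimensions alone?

Yes

r (radius) has dimensions [L].
Vol (volume) has dimensions [L^3].
A (area) has dimensions [L^2].

Left side: [L]
Right side: [L]

Both sides have the same dimensions, so the equation is dimensionally consistent.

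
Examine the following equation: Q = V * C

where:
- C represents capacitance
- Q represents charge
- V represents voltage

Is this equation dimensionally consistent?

Yes

C (capacitance) has dimensions [I^2 L^-2 M^-1 T^4].
Q (charge) has dimensions [I T].
V (voltage) has dimensions [I^-1 L^2 M T^-3].

Left side: [I T]
Right side: [I T]

Both sides have the same dimensions, so the equation is dimensionally consistent.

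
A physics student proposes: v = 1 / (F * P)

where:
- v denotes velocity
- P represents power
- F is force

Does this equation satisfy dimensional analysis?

No

v (velocity) has dimensions [L T^-1].
P (power) has dimensions [L^2 M T^-3].
F (force) has dimensions [L M T^-2].

Left side: [L T^-1]
Right side: [L^-3 M^-2 T^5]

The two sides have different dimensions, so the equation is NOT dimensionally consistent.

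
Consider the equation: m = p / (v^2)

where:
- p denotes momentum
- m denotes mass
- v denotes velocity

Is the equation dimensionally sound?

No

p (momentum) has dimensions [L M T^-1].
m (mass) has dimensions [M].
v (velocity) has dimensions [L T^-1].

Left side: [M]
Right side: [L^-1 M T]

The two sides have different dimensions, so the equation is NOT dimensionally consistent.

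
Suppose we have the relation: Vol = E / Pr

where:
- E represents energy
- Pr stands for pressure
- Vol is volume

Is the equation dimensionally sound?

Yes

E (energy) has dimensions [L^2 M T^-2].
Pr (pressure) has dimensions [L^-1 M T^-2].
Vol (volume) has dimensions [L^3].

Left side: [L^3]
Right side: [L^3]

Both sides have the same dimensions, so the equation is dimensionally consistent.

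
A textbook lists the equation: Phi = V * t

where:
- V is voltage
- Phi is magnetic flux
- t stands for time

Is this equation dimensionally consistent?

Yes

V (voltage) has dimensions [I^-1 L^2 M T^-3].
Phi (magnetic flux) has dimensions [I^-1 L^2 M T^-2].
t (time) has dimensions [T].

Left side: [I^-1 L^2 M T^-2]
Right side: [I^-1 L^2 M T^-2]

Both sides have the same dimensions, so the equation is dimensionally consistent.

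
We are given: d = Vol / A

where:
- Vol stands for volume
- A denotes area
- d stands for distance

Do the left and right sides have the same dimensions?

Yes

Vol (volume) has dimensions [L^3].
A (area) has dimensions [L^2].
d (distance) has dimensions [L].

Left side: [L]
Right side: [L]

Both sides have the same dimensions, so the equation is dimensionally consistent.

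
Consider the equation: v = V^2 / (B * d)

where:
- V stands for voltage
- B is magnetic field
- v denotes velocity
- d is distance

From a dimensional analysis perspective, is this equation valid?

No

V (voltage) has dimensions [I^-1 L^2 M T^-3].
B (magnetic field) has dimensions [I^-1 M T^-2].
v (velocity) has dimensions [L T^-1].
d (distance) has dimensions [L].

Left side: [L T^-1]
Right side: [I^-1 L^3 M T^-4]

The two sides have different dimensions, so the equation is NOT dimensionally consistent.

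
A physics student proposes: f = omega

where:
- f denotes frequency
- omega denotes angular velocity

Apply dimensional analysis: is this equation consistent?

Yes

f (frequency) has dimensions [T^-1].
omega (angular velocity) has dimensions [T^-1].

Left side: [T^-1]
Right side: [T^-1]

Both sides have the same dimensions, so the equation is dimensionally consistent.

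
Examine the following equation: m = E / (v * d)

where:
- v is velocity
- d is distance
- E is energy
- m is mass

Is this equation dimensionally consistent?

No

v (velocity) has dimensions [L T^-1].
d (distance) has dimensions [L].
E (energy) has dimensions [L^2 M T^-2].
m (mass) has dimensions [M].

Left side: [M]
Right side: [M T^-1]

The two sides have different dimensions, so the equation is NOT dimensionally consistent.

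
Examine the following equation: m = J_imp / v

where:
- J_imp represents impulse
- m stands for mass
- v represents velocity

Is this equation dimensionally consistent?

Yes

J_imp (impulse) has dimensions [L M T^-1].
m (mass) has dimensions [M].
v (velocity) has dimensions [L T^-1].

Left side: [M]
Right side: [M]

Both sides have the same dimensions, so the equation is dimensionally consistent.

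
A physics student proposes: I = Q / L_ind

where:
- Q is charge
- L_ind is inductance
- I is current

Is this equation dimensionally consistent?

No

Q (charge) has dimensions [I T].
L_ind (inductance) has dimensions [I^-2 L^2 M T^-2].
I (current) has dimensions [I].

Left side: [I]
Right side: [I^3 L^-2 M^-1 T^3]

The two sides have different dimensions, so the equation is NOT dimensionally consistent.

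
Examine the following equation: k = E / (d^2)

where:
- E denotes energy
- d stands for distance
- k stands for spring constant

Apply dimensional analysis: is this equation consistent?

Yes

E (energy) has dimensions [L^2 M T^-2].
d (distance) has dimensions [L].
k (spring constant) has dimensions [M T^-2].

Left side: [M T^-2]
Right side: [M T^-2]

Both sides have the same dimensions, so the equation is dimensionally consistent.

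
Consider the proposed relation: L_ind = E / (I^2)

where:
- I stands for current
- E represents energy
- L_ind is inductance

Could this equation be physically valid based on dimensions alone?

Yes

I (current) has dimensions [I].
E (energy) has dimensions [L^2 M T^-2].
L_ind (inductance) has dimensions [I^-2 L^2 M T^-2].

Left side: [I^-2 L^2 M T^-2]
Right side: [I^-2 L^2 M T^-2]

Both sides have the same dimensions, so the equation is dimensionally consistent.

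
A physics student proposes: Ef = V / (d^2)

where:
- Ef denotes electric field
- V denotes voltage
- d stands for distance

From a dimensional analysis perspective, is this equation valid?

No

Ef (electric field) has dimensions [I^-1 L M T^-3].
V (voltage) has dimensions [I^-1 L^2 M T^-3].
d (distance) has dimensions [L].

Left side: [I^-1 L M T^-3]
Right side: [I^-1 M T^-3]

The two sides have different dimensions, so the equation is NOT dimensionally consistent.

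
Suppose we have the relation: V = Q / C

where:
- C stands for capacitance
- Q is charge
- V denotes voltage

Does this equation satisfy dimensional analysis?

Yes

C (capacitance) has dimensions [I^2 L^-2 M^-1 T^4].
Q (charge) has dimensions [I T].
V (voltage) has dimensions [I^-1 L^2 M T^-3].

Left side: [I^-1 L^2 M T^-3]
Right side: [I^-1 L^2 M T^-3]

Both sides have the same dimensions, so the equation is dimensionally consistent.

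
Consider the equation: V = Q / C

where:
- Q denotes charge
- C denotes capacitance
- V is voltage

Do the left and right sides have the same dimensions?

Yes

Q (charge) has dimensions [I T].
C (capacitance) has dimensions [I^2 L^-2 M^-1 T^4].
V (voltage) has dimensions [I^-1 L^2 M T^-3].

Left side: [I^-1 L^2 M T^-3]
Right side: [I^-1 L^2 M T^-3]

Both sides have the same dimensions, so the equation is dimensionally consistent.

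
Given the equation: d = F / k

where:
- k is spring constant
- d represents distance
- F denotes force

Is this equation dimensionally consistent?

Yes

k (spring constant) has dimensions [M T^-2].
d (distance) has dimensions [L].
F (force) has dimensions [L M T^-2].

Left side: [L]
Right side: [L]

Both sides have the same dimensions, so the equation is dimensionally consistent.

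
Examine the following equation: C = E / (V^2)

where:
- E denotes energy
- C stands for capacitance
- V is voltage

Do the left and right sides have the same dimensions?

Yes

E (energy) has dimensions [L^2 M T^-2].
C (capacitance) has dimensions [I^2 L^-2 M^-1 T^4].
V (voltage) has dimensions [I^-1 L^2 M T^-3].

Left side: [I^2 L^-2 M^-1 T^4]
Right side: [I^2 L^-2 M^-1 T^4]

Both sides have the same dimensions, so the equation is dimensionally consistent.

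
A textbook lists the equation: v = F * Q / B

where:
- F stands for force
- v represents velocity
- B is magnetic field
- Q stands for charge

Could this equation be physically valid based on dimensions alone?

No

F (force) has dimensions [L M T^-2].
v (velocity) has dimensions [L T^-1].
B (magnetic field) has dimensions [I^-1 M T^-2].
Q (charge) has dimensions [I T].

Left side: [L T^-1]
Right side: [I^2 L T]

The two sides have different dimensions, so the equation is NOT dimensionally consistent.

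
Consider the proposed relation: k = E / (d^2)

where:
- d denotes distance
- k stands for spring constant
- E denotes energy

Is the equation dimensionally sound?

Yes

d (distance) has dimensions [L].
k (spring constant) has dimensions [M T^-2].
E (energy) has dimensions [L^2 M T^-2].

Left side: [M T^-2]
Right side: [M T^-2]

Both sides have the same dimensions, so the equation is dimensionally consistent.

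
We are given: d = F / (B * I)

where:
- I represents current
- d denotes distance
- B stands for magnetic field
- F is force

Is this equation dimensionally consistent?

Yes

I (current) has dimensions [I].
d (distance) has dimensions [L].
B (magnetic field) has dimensions [I^-1 M T^-2].
F (force) has dimensions [L M T^-2].

Left side: [L]
Right side: [L]

Both sides have the same dimensions, so the equation is dimensionally consistent.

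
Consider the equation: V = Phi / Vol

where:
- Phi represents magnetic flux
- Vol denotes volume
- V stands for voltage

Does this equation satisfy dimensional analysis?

No

Phi (magnetic flux) has dimensions [I^-1 L^2 M T^-2].
Vol (volume) has dimensions [L^3].
V (voltage) has dimensions [I^-1 L^2 M T^-3].

Left side: [I^-1 L^2 M T^-3]
Right side: [I^-1 L^-1 M T^-2]

The two sides have different dimensions, so the equation is NOT dimensionally consistent.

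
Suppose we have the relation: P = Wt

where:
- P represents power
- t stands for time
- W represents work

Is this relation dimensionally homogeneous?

No

P (power) has dimensions [L^2 M T^-3].
t (time) has dimensions [T].
W (work) has dimensions [L^2 M T^-2].

Left side: [L^2 M T^-3]
Right side: [L^2 M T^-1]

The two sides have different dimensions, so the equation is NOT dimensionally consistent.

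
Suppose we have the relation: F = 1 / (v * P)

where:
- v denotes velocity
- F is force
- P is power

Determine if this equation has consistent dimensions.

No

v (velocity) has dimensions [L T^-1].
F (force) has dimensions [L M T^-2].
P (power) has dimensions [L^2 M T^-3].

Left side: [L M T^-2]
Right side: [L^-3 M^-1 T^4]

The two sides have different dimensions, so the equation is NOT dimensionally consistent.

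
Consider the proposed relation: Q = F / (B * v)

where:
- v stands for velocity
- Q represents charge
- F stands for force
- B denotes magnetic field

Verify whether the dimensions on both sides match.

Yes

v (velocity) has dimensions [L T^-1].
Q (charge) has dimensions [I T].
F (force) has dimensions [L M T^-2].
B (magnetic field) has dimensions [I^-1 M T^-2].

Left side: [I T]
Right side: [I T]

Both sides have the same dimensions, so the equation is dimensionally consistent.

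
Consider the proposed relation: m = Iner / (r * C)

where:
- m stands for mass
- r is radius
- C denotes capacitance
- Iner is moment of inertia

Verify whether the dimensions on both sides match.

No

m (mass) has dimensions [M].
r (radius) has dimensions [L].
C (capacitance) has dimensions [I^2 L^-2 M^-1 T^4].
Iner (moment of inertia) has dimensions [L^2 M].

Left side: [M]
Right side: [I^-2 L^3 M^2 T^-4]

The two sides have different dimensions, so the equation is NOT dimensionally consistent.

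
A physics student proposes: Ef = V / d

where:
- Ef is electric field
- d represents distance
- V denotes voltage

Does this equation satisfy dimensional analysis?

Yes

Ef (electric field) has dimensions [I^-1 L M T^-3].
d (distance) has dimensions [L].
V (voltage) has dimensions [I^-1 L^2 M T^-3].

Left side: [I^-1 L M T^-3]
Right side: [I^-1 L M T^-3]

Both sides have the same dimensions, so the equation is dimensionally consistent.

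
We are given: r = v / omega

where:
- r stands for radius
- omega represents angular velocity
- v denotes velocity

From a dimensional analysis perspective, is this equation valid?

Yes

r (radius) has dimensions [L].
omega (angular velocity) has dimensions [T^-1].
v (velocity) has dimensions [L T^-1].

Left side: [L]
Right side: [L]

Both sides have the same dimensions, so the equation is dimensionally consistent.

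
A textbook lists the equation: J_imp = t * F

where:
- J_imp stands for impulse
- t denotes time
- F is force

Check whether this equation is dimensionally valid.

Yes

J_imp (impulse) has dimensions [L M T^-1].
t (time) has dimensions [T].
F (force) has dimensions [L M T^-2].

Left side: [L M T^-1]
Right side: [L M T^-1]

Both sides have the same dimensions, so the equation is dimensionally consistent.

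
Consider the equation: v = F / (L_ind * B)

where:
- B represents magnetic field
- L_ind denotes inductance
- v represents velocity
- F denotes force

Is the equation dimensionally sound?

No

B (magnetic field) has dimensions [I^-1 M T^-2].
L_ind (inductance) has dimensions [I^-2 L^2 M T^-2].
v (velocity) has dimensions [L T^-1].
F (force) has dimensions [L M T^-2].

Left side: [L T^-1]
Right side: [I^3 L^-1 M^-1 T^2]

The two sides have different dimensions, so the equation is NOT dimensionally consistent.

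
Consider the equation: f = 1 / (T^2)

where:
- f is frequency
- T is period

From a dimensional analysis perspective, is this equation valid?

No

f (frequency) has dimensions [T^-1].
T (period) has dimensions [T].

Left side: [T^-1]
Right side: [T^-2]

The two sides have different dimensions, so the equation is NOT dimensionally consistent.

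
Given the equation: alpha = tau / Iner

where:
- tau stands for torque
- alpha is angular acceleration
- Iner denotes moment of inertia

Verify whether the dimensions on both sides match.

Yes

tau (torque) has dimensions [L^2 M T^-2].
alpha (angular acceleration) has dimensions [T^-2].
Iner (moment of inertia) has dimensions [L^2 M].

Left side: [T^-2]
Right side: [T^-2]

Both sides have the same dimensions, so the equation is dimensionally consistent.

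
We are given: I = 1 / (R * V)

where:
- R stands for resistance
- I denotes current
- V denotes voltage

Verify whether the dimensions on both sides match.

No

R (resistance) has dimensions [I^-2 L^2 M T^-3].
I (current) has dimensions [I].
V (voltage) has dimensions [I^-1 L^2 M T^-3].

Left side: [I]
Right side: [I^3 L^-4 M^-2 T^6]

The two sides have different dimensions, so the equation is NOT dimensionally consistent.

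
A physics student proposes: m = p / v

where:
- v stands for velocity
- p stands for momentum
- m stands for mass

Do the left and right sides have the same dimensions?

Yes

v (velocity) has dimensions [L T^-1].
p (momentum) has dimensions [L M T^-1].
m (mass) has dimensions [M].

Left side: [M]
Right side: [M]

Both sides have the same dimensions, so the equation is dimensionally consistent.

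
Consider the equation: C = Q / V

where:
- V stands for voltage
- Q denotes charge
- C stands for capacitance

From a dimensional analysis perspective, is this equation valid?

Yes

V (voltage) has dimensions [I^-1 L^2 M T^-3].
Q (charge) has dimensions [I T].
C (capacitance) has dimensions [I^2 L^-2 M^-1 T^4].

Left side: [I^2 L^-2 M^-1 T^4]
Right side: [I^2 L^-2 M^-1 T^4]

Both sides have the same dimensions, so the equation is dimensionally consistent.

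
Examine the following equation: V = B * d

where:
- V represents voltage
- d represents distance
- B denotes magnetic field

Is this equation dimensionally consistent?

No

V (voltage) has dimensions [I^-1 L^2 M T^-3].
d (distance) has dimensions [L].
B (magnetic field) has dimensions [I^-1 M T^-2].

Left side: [I^-1 L^2 M T^-3]
Right side: [I^-1 L M T^-2]

The two sides have different dimensions, so the equation is NOT dimensionally consistent.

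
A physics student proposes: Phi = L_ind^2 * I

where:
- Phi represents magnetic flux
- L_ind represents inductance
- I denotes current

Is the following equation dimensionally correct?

No

Phi (magnetic flux) has dimensions [I^-1 L^2 M T^-2].
L_ind (inductance) has dimensions [I^-2 L^2 M T^-2].
I (current) has dimensions [I].

Left side: [I^-1 L^2 M T^-2]
Right side: [I^-3 L^4 M^2 T^-4]

The two sides have different dimensions, so the equation is NOT dimensionally consistent.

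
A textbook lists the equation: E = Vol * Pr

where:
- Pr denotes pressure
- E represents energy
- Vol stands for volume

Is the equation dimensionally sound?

Yes

Pr (pressure) has dimensions [L^-1 M T^-2].
E (energy) has dimensions [L^2 M T^-2].
Vol (volume) has dimensions [L^3].

Left side: [L^2 M T^-2]
Right side: [L^2 M T^-2]

Both sides have the same dimensions, so the equation is dimensionally consistent.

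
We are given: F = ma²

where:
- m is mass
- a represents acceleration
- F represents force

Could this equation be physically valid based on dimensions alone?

No

m (mass) has dimensions [M].
a (acceleration) has dimensions [L T^-2].
F (force) has dimensions [L M T^-2].

Left side: [L M T^-2]
Right side: [L^2 M T^-4]

The two sides have different dimensions, so the equation is NOT dimensionally consistent.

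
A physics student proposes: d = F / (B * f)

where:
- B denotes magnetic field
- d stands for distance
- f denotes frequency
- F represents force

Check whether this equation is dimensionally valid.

No

B (magnetic field) has dimensions [I^-1 M T^-2].
d (distance) has dimensions [L].
f (frequency) has dimensions [T^-1].
F (force) has dimensions [L M T^-2].

Left side: [L]
Right side: [I L T]

The two sides have different dimensions, so the equation is NOT dimensionally consistent.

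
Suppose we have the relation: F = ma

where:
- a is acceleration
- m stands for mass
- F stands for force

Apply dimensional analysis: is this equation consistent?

Yes

a (acceleration) has dimensions [L T^-2].
m (mass) has dimensions [M].
F (force) has dimensions [L M T^-2].

Left side: [L M T^-2]
Right side: [L M T^-2]

Both sides have the same dimensions, so the equation is dimensionally consistent.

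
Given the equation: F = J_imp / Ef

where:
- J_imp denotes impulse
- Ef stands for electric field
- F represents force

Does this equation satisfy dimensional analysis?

No

J_imp (impulse) has dimensions [L M T^-1].
Ef (electric field) has dimensions [I^-1 L M T^-3].
F (force) has dimensions [L M T^-2].

Left side: [L M T^-2]
Right side: [I T^2]

The two sides have different dimensions, so the equation is NOT dimensionally consistent.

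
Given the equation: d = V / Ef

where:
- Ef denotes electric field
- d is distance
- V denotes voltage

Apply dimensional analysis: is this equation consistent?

Yes

Ef (electric field) has dimensions [I^-1 L M T^-3].
d (distance) has dimensions [L].
V (voltage) has dimensions [I^-1 L^2 M T^-3].

Left side: [L]
Right side: [L]

Both sides have the same dimensions, so the equation is dimensionally consistent.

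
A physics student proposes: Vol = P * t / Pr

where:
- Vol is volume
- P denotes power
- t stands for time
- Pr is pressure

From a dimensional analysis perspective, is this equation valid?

Yes

Vol (volume) has dimensions [L^3].
P (power) has dimensions [L^2 M T^-3].
t (time) has dimensions [T].
Pr (pressure) has dimensions [L^-1 M T^-2].

Left side: [L^3]
Right side: [L^3]

Both sides have the same dimensions, so the equation is dimensionally consistent.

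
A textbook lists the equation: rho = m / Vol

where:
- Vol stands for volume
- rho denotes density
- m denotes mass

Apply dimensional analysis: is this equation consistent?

Yes

Vol (volume) has dimensions [L^3].
rho (density) has dimensions [L^-3 M].
m (mass) has dimensions [M].

Left side: [L^-3 M]
Right side: [L^-3 M]

Both sides have the same dimensions, so the equation is dimensionally consistent.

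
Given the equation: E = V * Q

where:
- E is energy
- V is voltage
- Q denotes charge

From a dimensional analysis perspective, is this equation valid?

Yes

E (energy) has dimensions [L^2 M T^-2].
V (voltage) has dimensions [I^-1 L^2 M T^-3].
Q (charge) has dimensions [I T].

Left side: [L^2 M T^-2]
Right side: [L^2 M T^-2]

Both sides have the same dimensions, so the equation is dimensionally consistent.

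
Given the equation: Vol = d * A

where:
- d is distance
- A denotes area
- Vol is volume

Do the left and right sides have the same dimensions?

Yes

d (distance) has dimensions [L].
A (area) has dimensions [L^2].
Vol (volume) has dimensions [L^3].

Left side: [L^3]
Right side: [L^3]

Both sides have the same dimensions, so the equation is dimensionally consistent.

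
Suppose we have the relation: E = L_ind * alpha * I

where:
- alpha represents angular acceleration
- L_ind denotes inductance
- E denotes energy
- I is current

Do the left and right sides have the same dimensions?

No

alpha (angular acceleration) has dimensions [T^-2].
L_ind (inductance) has dimensions [I^-2 L^2 M T^-2].
E (energy) has dimensions [L^2 M T^-2].
I (current) has dimensions [I].

Left side: [L^2 M T^-2]
Right side: [I^-1 L^2 M T^-4]

The two sides have different dimensions, so the equation is NOT dimensionally consistent.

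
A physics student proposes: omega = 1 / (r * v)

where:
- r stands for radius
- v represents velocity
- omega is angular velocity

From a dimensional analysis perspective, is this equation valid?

No

r (radius) has dimensions [L].
v (velocity) has dimensions [L T^-1].
omega (angular velocity) has dimensions [T^-1].

Left side: [T^-1]
Right side: [L^-2 T]

The two sides have different dimensions, so the equation is NOT dimensionally consistent.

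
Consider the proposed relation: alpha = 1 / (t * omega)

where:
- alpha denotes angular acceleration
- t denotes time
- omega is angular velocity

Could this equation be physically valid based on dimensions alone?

No

alpha (angular acceleration) has dimensions [T^-2].
t (time) has dimensions [T].
omega (angular velocity) has dimensions [T^-1].

Left side: [T^-2]
Right side: [dimensionless]

The two sides have different dimensions, so the equation is NOT dimensionally consistent.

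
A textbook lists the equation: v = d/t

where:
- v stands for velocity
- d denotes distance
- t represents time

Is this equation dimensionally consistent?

Yes

v (velocity) has dimensions [L T^-1].
d (distance) has dimensions [L].
t (time) has dimensions [T].

Left side: [L T^-1]
Right side: [L T^-1]

Both sides have the same dimensions, so the equation is dimensionally consistent.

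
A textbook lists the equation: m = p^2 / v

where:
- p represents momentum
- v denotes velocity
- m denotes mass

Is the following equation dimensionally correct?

No

p (momentum) has dimensions [L M T^-1].
v (velocity) has dimensions [L T^-1].
m (mass) has dimensions [M].

Left side: [M]
Right side: [L M^2 T^-1]

The two sides have different dimensions, so the equation is NOT dimensionally consistent.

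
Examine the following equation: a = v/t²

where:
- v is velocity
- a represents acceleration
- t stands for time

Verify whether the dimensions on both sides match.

No

v (velocity) has dimensions [L T^-1].
a (acceleration) has dimensions [L T^-2].
t (time) has dimensions [T].

Left side: [L T^-2]
Right side: [L T^-3]

The two sides have different dimensions, so the equation is NOT dimensionally consistent.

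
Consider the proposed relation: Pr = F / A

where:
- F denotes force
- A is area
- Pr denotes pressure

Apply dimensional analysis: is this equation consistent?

Yes

F (force) has dimensions [L M T^-2].
A (area) has dimensions [L^2].
Pr (pressure) has dimensions [L^-1 M T^-2].

Left side: [L^-1 M T^-2]
Right side: [L^-1 M T^-2]

Both sides have the same dimensions, so the equation is dimensionally consistent.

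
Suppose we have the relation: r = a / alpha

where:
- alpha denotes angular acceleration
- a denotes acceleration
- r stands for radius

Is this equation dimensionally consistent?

Yes

alpha (angular acceleration) has dimensions [T^-2].
a (acceleration) has dimensions [L T^-2].
r (radius) has dimensions [L].

Left side: [L]
Right side: [L]

Both sides have the same dimensions, so the equation is dimensionally consistent.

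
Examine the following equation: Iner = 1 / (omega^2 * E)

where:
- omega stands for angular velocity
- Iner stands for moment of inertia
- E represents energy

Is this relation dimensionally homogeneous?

No

omega (angular velocity) has dimensions [T^-1].
Iner (moment of inertia) has dimensions [L^2 M].
E (energy) has dimensions [L^2 M T^-2].

Left side: [L^2 M]
Right side: [L^-2 M^-1 T^4]

The two sides have different dimensions, so the equation is NOT dimensionally consistent.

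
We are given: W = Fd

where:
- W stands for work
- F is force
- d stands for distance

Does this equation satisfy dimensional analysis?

Yes

W (work) has dimensions [L^2 M T^-2].
F (force) has dimensions [L M T^-2].
d (distance) has dimensions [L].

Left side: [L^2 M T^-2]
Right side: [L^2 M T^-2]

Both sides have the same dimensions, so the equation is dimensionally consistent.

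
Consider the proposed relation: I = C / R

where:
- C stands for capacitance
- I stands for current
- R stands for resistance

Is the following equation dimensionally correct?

No

C (capacitance) has dimensions [I^2 L^-2 M^-1 T^4].
I (current) has dimensions [I].
R (resistance) has dimensions [I^-2 L^2 M T^-3].

Left side: [I]
Right side: [I^4 L^-4 M^-2 T^7]

The two sides have different dimensions, so the equation is NOT dimensionally consistent.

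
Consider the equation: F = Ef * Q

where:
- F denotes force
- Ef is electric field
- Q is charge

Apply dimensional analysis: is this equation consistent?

Yes

F (force) has dimensions [L M T^-2].
Ef (electric field) has dimensions [I^-1 L M T^-3].
Q (charge) has dimensions [I T].

Left side: [L M T^-2]
Right side: [L M T^-2]

Both sides have the same dimensions, so the equation is dimensionally consistent.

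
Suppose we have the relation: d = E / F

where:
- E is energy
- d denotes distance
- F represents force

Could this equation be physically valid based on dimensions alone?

Yes

E (energy) has dimensions [L^2 M T^-2].
d (distance) has dimensions [L].
F (force) has dimensions [L M T^-2].

Left side: [L]
Right side: [L]

Both sides have the same dimensions, so the equation is dimensionally consistent.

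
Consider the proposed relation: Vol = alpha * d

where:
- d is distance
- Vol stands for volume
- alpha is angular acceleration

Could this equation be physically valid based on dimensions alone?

No

d (distance) has dimensions [L].
Vol (volume) has dimensions [L^3].
alpha (angular acceleration) has dimensions [T^-2].

Left side: [L^3]
Right side: [L T^-2]

The two sides have different dimensions, so the equation is NOT dimensionally consistent.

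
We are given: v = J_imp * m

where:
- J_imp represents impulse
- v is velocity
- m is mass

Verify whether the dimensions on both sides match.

No

J_imp (impulse) has dimensions [L M T^-1].
v (velocity) has dimensions [L T^-1].
m (mass) has dimensions [M].

Left side: [L T^-1]
Right side: [L M^2 T^-1]

The two sides have different dimensions, so the equation is NOT dimensionally consistent.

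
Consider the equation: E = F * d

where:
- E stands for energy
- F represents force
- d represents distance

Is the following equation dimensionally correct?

Yes

E (energy) has dimensions [L^2 M T^-2].
F (force) has dimensions [L M T^-2].
d (distance) has dimensions [L].

Left side: [L^2 M T^-2]
Right side: [L^2 M T^-2]

Both sides have the same dimensions, so the equation is dimensionally consistent.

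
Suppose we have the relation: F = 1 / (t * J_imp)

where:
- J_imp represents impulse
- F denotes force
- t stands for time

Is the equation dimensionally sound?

No

J_imp (impulse) has dimensions [L M T^-1].
F (force) has dimensions [L M T^-2].
t (time) has dimensions [T].

Left side: [L M T^-2]
Right side: [L^-1 M^-1]

The two sides have different dimensions, so the equation is NOT dimensionally consistent.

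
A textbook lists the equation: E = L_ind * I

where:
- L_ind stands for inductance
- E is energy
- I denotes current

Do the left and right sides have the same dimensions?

No

L_ind (inductance) has dimensions [I^-2 L^2 M T^-2].
E (energy) has dimensions [L^2 M T^-2].
I (current) has dimensions [I].

Left side: [L^2 M T^-2]
Right side: [I^-1 L^2 M T^-2]

The two sides have different dimensions, so the equation is NOT dimensionally consistent.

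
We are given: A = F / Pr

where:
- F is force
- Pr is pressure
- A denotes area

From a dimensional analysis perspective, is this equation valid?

Yes

F (force) has dimensions [L M T^-2].
Pr (pressure) has dimensions [L^-1 M T^-2].
A (area) has dimensions [L^2].

Left side: [L^2]
Right side: [L^2]

Both sides have the same dimensions, so the equation is dimensionally consistent.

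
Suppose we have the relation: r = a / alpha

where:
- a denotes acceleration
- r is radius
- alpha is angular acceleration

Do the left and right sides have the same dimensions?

Yes

a (acceleration) has dimensions [L T^-2].
r (radius) has dimensions [L].
alpha (angular acceleration) has dimensions [T^-2].

Left side: [L]
Right side: [L]

Both sides have the same dimensions, so the equation is dimensionally consistent.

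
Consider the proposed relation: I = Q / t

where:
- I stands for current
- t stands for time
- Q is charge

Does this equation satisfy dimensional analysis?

Yes

I (current) has dimensions [I].
t (time) has dimensions [T].
Q (charge) has dimensions [I T].

Left side: [I]
Right side: [I]

Both sides have the same dimensions, so the equation is dimensionally consistent.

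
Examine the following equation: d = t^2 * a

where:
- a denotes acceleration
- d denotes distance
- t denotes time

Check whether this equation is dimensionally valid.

Yes

a (acceleration) has dimensions [L T^-2].
d (distance) has dimensions [L].
t (time) has dimensions [T].

Left side: [L]
Right side: [L]

Both sides have the same dimensions, so the equation is dimensionally consistent.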